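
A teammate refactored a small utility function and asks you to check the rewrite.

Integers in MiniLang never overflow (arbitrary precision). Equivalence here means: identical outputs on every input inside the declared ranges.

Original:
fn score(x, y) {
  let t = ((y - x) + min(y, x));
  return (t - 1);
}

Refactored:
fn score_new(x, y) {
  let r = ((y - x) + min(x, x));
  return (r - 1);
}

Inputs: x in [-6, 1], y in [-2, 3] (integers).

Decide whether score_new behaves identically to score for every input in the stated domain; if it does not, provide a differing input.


The rewrite breaks on x=-1, y=-2, where the results are -4 and -3.
score: t becomes -3; next final value -4
score_new: r becomes -2; next final value -3
verdict: not equivalent; witness: x=-1, y=-2


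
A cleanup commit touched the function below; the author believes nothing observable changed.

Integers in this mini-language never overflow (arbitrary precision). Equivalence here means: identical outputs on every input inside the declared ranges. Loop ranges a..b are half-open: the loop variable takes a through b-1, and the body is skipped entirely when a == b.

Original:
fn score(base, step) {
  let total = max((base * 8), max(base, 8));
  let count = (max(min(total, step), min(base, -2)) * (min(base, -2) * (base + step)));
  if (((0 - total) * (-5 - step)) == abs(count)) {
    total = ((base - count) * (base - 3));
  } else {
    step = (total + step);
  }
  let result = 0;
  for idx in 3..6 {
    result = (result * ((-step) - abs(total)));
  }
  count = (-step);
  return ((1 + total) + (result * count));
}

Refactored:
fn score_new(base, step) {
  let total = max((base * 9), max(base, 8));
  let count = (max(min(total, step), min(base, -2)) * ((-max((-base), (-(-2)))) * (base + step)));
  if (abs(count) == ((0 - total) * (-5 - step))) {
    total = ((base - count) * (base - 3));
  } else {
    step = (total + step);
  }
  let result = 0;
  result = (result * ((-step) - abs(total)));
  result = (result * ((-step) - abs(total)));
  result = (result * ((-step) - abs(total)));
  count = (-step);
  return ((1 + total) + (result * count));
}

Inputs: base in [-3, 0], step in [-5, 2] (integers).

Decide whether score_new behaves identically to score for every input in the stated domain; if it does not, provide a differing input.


The edit looks behavioral (`8` became `9`), but over these ranges it never changes the outcome; all 32 inputs agree.
verdict: equivalent


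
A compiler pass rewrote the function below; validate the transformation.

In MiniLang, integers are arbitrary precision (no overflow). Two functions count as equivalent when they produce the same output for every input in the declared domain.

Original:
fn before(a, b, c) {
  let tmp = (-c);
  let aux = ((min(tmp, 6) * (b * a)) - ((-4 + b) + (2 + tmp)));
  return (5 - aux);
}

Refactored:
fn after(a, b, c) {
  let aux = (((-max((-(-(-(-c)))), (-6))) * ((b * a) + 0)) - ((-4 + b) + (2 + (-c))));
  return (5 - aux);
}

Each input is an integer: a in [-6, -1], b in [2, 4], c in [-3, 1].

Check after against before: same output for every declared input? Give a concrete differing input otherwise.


Equivalent — the differences include statement counts differ, and min/max/abs usage differs, and local variable names differ, and arithmetic usage differs, and constant usage differs, yet no declared input distinguishes the two.
Tracing a=-3, b=4, c=1: before: tmp=-1, then aux=11, then returns -6 | after: aux=11, then returns -6 — matching result -6.
Checked all 90 inputs in the declared domain: the outputs agree on every one.
verdict: equivalent


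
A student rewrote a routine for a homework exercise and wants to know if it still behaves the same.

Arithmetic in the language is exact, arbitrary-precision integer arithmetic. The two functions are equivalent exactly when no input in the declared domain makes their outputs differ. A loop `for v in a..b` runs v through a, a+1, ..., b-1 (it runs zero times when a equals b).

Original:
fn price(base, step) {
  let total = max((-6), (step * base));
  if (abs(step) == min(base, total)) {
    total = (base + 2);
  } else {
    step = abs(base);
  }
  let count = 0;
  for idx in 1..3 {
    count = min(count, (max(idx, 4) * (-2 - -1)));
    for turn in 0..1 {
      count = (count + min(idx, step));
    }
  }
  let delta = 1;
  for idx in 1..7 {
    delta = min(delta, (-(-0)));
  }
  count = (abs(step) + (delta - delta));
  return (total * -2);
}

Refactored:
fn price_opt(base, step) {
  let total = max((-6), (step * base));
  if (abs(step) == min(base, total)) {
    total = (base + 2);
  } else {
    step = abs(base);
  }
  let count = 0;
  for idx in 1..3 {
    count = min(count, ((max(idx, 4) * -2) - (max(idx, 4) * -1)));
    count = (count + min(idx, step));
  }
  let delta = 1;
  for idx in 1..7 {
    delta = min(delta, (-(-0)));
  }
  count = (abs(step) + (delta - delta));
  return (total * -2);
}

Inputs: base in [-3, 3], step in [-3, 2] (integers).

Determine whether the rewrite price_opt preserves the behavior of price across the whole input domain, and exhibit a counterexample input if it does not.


Comparing the listings, the differences include: arithmetic usage differs, plus loop structure differs, plus min/max/abs usage differs, plus local variable names differ, plus statement counts differ, plus constant usage differs.
As a probe, take base=1, step=1: price runs total becomes 1; next (abs(step) == min(base, total)) evaluates to true; next total becomes 3; next count becomes 0; next at idx=1:; next count becomes -4; next at turn=0:; next count becomes -3; next at idx=2:; next count becomes -4; next at turn=0:; next count becomes -3; next delta becomes 1; next at idx=1:; next delta becomes 0; next at idx=2:; next delta becomes 0; next at idx=3:; next delta becomes 0; next at idx=4:; next delta becomes 0; next at idx=5:; next delta becomes 0; next at idx=6:; next delta becomes 0; next count becomes 1; next final value -6; price_opt runs total becomes 1; next (abs(step) == min(base, total)) evaluates to true; next total becomes 3; next count becomes 0; next at idx=1:; next count becomes -4; next count becomes -3; next at idx=2:; next count becomes -4; next count becomes -3; next delta becomes 1; next at idx=1:; next delta becomes 0; next at idx=2:; next delta becomes 0; next at idx=3:; next delta becomes 0; next at idx=4:; next delta becomes 0; next at idx=5:; next delta becomes 0; next at idx=6:; next delta becomes 0; next count becomes 1; next final value -6; both end at -6.
Across all 42 domain points the two functions coincide.
verdict: equivalent


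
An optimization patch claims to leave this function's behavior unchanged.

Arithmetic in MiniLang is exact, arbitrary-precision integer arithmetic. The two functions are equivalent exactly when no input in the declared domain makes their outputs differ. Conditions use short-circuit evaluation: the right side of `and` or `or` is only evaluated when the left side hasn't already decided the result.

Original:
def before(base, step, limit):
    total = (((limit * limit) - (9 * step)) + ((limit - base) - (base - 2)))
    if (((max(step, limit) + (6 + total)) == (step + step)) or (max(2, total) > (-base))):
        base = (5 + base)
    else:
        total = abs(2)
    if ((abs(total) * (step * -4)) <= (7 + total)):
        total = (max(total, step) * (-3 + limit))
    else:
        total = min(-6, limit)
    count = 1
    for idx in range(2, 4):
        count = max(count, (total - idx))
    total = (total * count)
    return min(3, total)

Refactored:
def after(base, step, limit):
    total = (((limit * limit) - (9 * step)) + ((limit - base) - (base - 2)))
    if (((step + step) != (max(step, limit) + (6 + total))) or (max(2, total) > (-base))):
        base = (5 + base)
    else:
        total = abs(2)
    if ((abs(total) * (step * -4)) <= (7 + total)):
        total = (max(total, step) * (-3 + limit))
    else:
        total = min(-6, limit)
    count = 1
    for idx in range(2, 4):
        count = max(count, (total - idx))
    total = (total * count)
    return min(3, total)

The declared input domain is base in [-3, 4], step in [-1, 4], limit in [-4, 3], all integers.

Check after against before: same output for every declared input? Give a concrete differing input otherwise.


The rewrite breaks on base=-3, step=1, limit=-2, where the results are -10 and -5.
before: total = 1; (((max(step, limit) + (6 + total)) == (step + step)) or (max(2, total) > (-base))) -> false; total = 2; ((abs(total) * (step * -4)) <= (7 + total)) -> true; total = -10; count = 1; [idx=2]; count = 1; [idx=3]; count = 1; total = -10; return -10
after: total = 1; (((step + step) != (max(step, limit) + (6 + total))) or (max(2, total) > (-base))) -> true; base = 2; ((abs(total) * (step * -4)) <= (7 + total)) -> true; total = -5; count = 1; [idx=2]; count = 1; [idx=3]; count = 1; total = -5; return -5
verdict: not equivalent; witness: base=-3, step=1, limit=-2


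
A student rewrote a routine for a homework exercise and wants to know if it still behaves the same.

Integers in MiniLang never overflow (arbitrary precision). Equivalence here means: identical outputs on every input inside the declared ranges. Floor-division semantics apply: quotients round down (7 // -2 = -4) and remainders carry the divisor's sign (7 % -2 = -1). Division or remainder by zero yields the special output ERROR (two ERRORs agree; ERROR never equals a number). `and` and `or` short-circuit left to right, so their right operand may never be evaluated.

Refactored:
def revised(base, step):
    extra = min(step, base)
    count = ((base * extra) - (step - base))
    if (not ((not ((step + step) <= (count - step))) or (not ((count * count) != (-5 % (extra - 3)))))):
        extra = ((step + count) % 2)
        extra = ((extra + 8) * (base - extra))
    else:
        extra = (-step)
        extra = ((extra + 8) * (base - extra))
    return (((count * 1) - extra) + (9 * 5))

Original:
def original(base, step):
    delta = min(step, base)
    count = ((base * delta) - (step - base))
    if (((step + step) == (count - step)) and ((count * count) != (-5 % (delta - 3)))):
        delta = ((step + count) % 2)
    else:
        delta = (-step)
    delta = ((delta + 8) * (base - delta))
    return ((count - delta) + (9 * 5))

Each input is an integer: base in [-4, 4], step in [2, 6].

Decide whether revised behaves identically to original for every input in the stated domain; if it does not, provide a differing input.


base=-4, step=2 yields 67 from original but 87 from revised.
verdict: not equivalent; witness: base=-4, step=2


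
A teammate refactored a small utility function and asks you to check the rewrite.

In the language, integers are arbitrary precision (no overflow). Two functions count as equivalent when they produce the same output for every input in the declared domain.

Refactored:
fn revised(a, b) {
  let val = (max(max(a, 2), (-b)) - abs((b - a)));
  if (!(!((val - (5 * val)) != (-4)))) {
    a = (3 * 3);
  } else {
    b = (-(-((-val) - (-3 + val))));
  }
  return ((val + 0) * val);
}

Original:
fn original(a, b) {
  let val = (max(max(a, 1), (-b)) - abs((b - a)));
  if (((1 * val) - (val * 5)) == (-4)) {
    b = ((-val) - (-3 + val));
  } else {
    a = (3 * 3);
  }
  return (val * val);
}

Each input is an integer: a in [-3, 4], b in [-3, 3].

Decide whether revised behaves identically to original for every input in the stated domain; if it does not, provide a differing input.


There is a counterexample at a=-3, b=-1: 1 on one side, 0 on the other.
original: val = -1; (((1 * val) - (val * 5)) == (-4)) -> false; a = 9; return 1
revised: val = 0; (!(!((val - (5 * val)) != (-4)))) -> true; a = 9; return 0
verdict: not equivalent; witness: a=-3, b=-1


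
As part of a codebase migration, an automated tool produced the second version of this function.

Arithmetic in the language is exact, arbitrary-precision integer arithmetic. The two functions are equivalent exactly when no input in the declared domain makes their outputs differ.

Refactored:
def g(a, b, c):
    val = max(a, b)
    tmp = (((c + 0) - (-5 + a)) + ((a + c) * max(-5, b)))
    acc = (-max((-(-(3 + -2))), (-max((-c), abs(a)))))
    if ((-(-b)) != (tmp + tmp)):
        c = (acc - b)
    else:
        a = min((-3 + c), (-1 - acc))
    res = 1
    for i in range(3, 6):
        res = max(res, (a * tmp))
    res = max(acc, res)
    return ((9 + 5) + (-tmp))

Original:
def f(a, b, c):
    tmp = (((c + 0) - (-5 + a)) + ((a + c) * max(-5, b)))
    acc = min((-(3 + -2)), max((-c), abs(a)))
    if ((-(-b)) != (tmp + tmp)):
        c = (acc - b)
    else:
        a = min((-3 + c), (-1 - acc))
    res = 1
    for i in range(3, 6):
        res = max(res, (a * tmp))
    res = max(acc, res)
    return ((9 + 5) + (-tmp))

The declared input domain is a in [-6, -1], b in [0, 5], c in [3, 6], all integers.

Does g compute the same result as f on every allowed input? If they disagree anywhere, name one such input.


Side by side, the visible changes include: statement counts differ; also local variable names differ; also min/max/abs usage differs.
Spot check at a=-5, b=2, c=6 — f: tmp=18, then acc=-1, then ((-(-b)) != (tmp + tmp)) is true, then c=-3, then res=1, then (i=3), then res=1, then (i=4), then res=1, then (i=5), then res=1, then res=1, then returns -4. g: val=2, then tmp=18, then acc=-1, then ((-(-b)) != (tmp + tmp)) is true, then c=-3, then res=1, then (i=3), then res=1, then (i=4), then res=1, then (i=5), then res=1, then res=1, then returns -4. Both give -4.
Across all 144 domain points the two functions coincide.
verdict: equivalent


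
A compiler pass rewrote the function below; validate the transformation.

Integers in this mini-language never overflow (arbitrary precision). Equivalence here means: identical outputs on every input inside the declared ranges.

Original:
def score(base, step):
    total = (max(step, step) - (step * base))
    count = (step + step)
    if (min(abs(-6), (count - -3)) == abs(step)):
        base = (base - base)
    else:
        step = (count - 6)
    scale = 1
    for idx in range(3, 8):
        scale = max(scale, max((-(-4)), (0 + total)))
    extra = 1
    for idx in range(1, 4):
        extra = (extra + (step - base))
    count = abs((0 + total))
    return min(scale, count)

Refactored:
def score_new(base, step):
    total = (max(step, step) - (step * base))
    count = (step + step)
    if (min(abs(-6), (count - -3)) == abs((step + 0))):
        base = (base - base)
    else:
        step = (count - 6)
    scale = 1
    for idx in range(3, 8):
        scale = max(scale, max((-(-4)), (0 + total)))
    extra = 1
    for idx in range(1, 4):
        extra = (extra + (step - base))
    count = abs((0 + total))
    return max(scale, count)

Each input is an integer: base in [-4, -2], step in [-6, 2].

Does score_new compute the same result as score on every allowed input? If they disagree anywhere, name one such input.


Run the pair on base=-4, step=-6.
score: total=-30, then count=-12, then (min(abs(-6), (count - -3)) == abs(step)) is false, then step=-18, then scale=1, then (idx=3), then scale=4, then (idx=4), then scale=4, then (idx=5), then scale=4, then (idx=6), then scale=4, then (idx=7), then scale=4, then extra=1, then (idx=1), then extra=-13, then (idx=2), then extra=-27, then (idx=3), then extra=-41, then count=30, then returns 4
score_new: total=-30, then count=-12, then (min(abs(-6), (count - -3)) == abs((step + 0))) is false, then step=-18, then scale=1, then (idx=3), then scale=4, then (idx=4), then scale=4, then (idx=5), then scale=4, then (idx=6), then scale=4, then (idx=7), then scale=4, then extra=1, then (idx=1), then extra=-13, then (idx=2), then extra=-27, then (idx=3), then extra=-41, then count=30, then returns 30
4 vs 30 — the two versions disagree here.
verdict: not equivalent; witness: base=-4, step=-6


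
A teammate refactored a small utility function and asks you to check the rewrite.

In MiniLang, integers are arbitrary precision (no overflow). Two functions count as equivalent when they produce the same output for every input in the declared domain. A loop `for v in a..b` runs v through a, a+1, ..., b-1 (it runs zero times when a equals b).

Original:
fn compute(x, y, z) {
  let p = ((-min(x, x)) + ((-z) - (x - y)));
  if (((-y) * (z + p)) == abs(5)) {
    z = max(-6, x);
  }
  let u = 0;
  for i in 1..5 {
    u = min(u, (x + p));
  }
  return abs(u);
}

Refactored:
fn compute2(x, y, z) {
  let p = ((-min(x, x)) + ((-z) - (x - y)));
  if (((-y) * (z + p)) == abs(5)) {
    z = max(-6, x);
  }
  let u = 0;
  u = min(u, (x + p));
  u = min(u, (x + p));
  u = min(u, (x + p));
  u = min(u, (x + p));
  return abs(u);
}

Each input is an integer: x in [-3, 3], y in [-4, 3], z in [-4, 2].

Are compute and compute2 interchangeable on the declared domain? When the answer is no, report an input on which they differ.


Differences: local variable names differ; and statement counts differ; and arithmetic usage differs; and min/max/abs usage differs; and loop structure differs — yet all 392 inputs agree.
verdict: equivalent


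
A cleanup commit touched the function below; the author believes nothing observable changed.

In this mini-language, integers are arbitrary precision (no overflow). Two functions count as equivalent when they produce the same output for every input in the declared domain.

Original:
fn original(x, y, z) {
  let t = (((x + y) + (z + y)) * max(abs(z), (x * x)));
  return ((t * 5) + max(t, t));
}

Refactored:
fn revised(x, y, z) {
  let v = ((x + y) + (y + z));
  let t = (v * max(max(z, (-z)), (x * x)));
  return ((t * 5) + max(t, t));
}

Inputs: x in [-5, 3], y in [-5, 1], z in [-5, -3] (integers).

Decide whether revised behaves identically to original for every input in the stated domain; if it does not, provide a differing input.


Although statement counts differ; also min/max/abs usage differs; also local variable names differ, 189/189 inputs agree.
verdict: equivalent


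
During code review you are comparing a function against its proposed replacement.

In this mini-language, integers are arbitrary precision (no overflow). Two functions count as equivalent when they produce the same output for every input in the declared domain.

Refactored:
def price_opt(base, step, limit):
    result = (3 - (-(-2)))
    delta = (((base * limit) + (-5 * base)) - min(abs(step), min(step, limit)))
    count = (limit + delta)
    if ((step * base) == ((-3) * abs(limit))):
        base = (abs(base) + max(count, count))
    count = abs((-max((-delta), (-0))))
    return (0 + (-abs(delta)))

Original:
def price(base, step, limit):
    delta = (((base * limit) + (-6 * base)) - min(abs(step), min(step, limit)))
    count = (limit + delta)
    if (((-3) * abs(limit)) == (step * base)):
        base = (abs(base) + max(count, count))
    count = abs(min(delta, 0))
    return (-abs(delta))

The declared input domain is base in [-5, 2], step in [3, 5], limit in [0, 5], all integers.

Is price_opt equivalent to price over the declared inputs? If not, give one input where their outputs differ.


The rewrite breaks on base=-5, step=3, limit=0, where the results are -30 and -25.
price: delta := 30 | count := 30 | (((-3) * abs(limit)) == (step * base)): false | count := 0 | result -30
price_opt: result := 1 | delta := 25 | count := 25 | ((step * base) == ((-3) * abs(limit))): false | count := 0 | result -25
verdict: not equivalent; witness: base=-5, step=3, limit=0


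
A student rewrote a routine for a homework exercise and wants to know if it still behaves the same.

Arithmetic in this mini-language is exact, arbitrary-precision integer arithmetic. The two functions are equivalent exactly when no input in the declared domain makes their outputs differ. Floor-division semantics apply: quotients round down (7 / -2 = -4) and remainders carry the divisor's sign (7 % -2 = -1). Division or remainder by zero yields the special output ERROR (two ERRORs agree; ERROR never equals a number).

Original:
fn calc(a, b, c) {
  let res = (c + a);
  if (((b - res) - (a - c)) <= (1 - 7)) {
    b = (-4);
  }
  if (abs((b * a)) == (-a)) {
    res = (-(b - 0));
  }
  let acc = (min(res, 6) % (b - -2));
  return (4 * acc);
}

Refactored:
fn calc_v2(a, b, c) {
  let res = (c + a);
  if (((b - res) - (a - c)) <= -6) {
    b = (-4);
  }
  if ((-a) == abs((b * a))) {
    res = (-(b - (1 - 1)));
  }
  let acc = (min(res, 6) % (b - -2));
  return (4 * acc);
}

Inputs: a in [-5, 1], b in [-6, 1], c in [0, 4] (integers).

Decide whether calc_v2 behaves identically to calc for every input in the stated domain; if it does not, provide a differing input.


Reading the diff, among the changes: constant usage differs.
As a probe, take a=1, b=-1, c=1: calc runs res becomes 2; next (((b - res) - (a - c)) <= (1 - 7)) evaluates to false; next (abs((b * a)) == (-a)) evaluates to false; next acc becomes 0; next final value 0; calc_v2 runs res becomes 2; next (((b - res) - (a - c)) <= -6) evaluates to false; next ((-a) == abs((b * a))) evaluates to false; next acc becomes 0; next final value 0; both end at 0.
An exhaustive pass over the 280 declared inputs shows identical outputs.
verdict: equivalent


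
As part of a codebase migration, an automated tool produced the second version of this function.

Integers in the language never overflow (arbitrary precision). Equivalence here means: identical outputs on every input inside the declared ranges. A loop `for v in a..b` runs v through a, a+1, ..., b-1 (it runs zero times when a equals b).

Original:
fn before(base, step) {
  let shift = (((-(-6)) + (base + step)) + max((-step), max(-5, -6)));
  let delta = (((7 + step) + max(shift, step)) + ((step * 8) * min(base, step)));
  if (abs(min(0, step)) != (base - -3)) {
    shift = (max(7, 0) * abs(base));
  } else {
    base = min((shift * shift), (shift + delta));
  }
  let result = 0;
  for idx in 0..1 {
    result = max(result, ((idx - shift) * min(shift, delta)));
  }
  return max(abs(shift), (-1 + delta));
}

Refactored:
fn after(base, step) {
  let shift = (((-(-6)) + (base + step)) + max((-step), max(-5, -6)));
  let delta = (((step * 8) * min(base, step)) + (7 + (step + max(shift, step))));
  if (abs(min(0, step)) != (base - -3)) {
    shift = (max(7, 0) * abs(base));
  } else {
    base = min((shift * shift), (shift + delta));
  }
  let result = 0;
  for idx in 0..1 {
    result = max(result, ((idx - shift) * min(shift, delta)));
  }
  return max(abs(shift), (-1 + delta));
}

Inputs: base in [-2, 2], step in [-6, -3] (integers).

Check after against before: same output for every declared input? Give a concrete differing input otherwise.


Behavior is preserved: although same computation, different form, the outputs never diverge.
Spot check at base=0, step=-5 — before: shift = 6; delta = 208; (abs(min(0, step)) != (base - -3)) -> true; shift = 0; result = 0; [idx=0]; result = 0; return 207. after: shift = 6; delta = 208; (abs(min(0, step)) != (base - -3)) -> true; shift = 0; result = 0; [idx=0]; result = 0; return 207. Both give 207.
An exhaustive pass over the 20 declared inputs shows identical outputs.
verdict: equivalent


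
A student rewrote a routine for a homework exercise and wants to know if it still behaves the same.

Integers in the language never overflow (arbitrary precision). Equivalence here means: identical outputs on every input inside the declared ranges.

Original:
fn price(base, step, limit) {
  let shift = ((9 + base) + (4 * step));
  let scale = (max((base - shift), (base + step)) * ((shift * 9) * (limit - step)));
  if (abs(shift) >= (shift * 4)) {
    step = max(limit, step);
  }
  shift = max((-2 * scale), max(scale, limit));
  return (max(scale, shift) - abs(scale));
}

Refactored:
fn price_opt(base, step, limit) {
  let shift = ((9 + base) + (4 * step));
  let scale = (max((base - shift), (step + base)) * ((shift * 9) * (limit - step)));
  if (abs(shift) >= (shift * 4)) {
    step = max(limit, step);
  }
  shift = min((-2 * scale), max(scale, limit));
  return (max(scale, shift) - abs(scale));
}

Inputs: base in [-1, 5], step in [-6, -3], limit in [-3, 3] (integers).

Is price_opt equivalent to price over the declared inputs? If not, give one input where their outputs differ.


base=-1, step=-6, limit=-3 yields 6480 from price but -6483 from price_opt.
verdict: not equivalent; witness: base=-1, step=-6, limit=-3


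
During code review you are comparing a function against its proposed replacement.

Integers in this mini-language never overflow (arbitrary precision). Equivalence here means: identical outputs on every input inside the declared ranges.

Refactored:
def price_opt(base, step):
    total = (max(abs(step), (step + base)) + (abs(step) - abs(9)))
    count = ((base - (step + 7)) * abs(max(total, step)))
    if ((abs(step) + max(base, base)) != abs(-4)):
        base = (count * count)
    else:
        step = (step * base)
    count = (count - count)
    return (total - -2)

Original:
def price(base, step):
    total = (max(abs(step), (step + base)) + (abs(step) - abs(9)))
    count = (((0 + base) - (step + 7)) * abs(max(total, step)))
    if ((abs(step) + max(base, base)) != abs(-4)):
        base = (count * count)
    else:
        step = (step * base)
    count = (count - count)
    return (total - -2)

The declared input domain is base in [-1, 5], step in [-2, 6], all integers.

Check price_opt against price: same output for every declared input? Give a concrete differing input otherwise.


The two versions differ — the changes include arithmetic usage differs; constant usage differs.
Spot check at base=2, step=1 — price: total = -5; count = -6; ((abs(step) + max(base, base)) != abs(-4)) -> true; base = 36; count = 0; return -3. price_opt: total = -5; count = -6; ((abs(step) + max(base, base)) != abs(-4)) -> true; base = 36; count = 0; return -3. Both give -3.
Checked all 63 inputs in the declared domain: the outputs agree on every one.
verdict: equivalent


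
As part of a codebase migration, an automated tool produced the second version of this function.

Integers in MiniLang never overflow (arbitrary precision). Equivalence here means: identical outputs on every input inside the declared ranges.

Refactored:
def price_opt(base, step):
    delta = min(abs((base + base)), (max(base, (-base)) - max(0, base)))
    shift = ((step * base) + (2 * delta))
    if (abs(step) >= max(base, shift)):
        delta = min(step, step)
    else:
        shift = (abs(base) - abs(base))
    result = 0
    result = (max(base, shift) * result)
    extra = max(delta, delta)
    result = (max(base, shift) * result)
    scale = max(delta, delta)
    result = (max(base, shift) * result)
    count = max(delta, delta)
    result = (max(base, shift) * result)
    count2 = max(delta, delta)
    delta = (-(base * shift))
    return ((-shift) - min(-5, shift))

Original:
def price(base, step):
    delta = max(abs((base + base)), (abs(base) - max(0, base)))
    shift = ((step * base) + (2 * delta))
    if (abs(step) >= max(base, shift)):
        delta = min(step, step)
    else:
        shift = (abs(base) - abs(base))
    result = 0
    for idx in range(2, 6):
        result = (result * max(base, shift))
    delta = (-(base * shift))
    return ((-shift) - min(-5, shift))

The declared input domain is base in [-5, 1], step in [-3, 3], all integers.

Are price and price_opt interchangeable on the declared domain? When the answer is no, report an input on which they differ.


The rewrite breaks on base=-5, step=3, where the results are 5 and 10.
price: delta=10, then shift=5, then (abs(step) >= max(base, shift)) is false, then shift=0, then result=0, then (idx=2), then result=0, then (idx=3), then result=0, then (idx=4), then result=0, then (idx=5), then result=0, then delta=0, then returns 5
price_opt: delta=5, then shift=-5, then (abs(step) >= max(base, shift)) is true, then delta=3, then result=0, then result=0, then extra=3, then result=0, then scale=3, then result=0, then count=3, then result=0, then count2=3, then delta=-25, then returns 10
verdict: not equivalent; witness: base=-5, step=3


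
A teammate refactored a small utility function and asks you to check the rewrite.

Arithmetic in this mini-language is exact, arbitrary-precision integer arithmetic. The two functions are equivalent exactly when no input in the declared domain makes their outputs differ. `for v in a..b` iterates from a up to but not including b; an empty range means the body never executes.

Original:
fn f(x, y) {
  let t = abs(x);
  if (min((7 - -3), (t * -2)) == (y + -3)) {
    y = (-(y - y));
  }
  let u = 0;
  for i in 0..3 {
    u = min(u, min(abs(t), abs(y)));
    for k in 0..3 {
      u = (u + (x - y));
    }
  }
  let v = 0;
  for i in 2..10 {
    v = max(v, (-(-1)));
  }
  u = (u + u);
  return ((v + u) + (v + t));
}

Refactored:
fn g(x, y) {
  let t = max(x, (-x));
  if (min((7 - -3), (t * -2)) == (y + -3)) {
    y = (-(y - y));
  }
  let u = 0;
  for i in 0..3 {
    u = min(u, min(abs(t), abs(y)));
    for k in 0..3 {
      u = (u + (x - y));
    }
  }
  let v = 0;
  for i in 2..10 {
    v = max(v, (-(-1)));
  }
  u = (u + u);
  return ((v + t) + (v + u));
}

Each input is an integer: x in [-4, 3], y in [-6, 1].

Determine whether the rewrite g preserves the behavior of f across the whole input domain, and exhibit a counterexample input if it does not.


Comparing the listings, the differences include: min/max/abs usage differs.
As a probe, take x=-2, y=0: f runs t = 2; (min((7 - -3), (t * -2)) == (y + -3)) -> false; u = 0; [i=0]; u = 0; [k=0]; u = -2; [k=1]; u = -4; [k=2]; u = -6; [i=1]; u = -6; [k=0]; u = -8; [k=1]; u = -10; [k=2]; u = -12; [i=2]; u = -12; [k=0]; u = -14; [k=1]; u = -16; [k=2]; u = -18; v = 0; [i=2]; v = 1; [i=3]; v = 1; [i=4]; v = 1; [i=5]; v = 1; [i=6]; v = 1; [i=7]; v = 1; [i=8]; v = 1; [i=9]; v = 1; u = -36; return -32; g runs t = 2; (min((7 - -3), (t * -2)) == (y + -3)) -> false; u = 0; [i=0]; u = 0; [k=0]; u = -2; [k=1]; u = -4; [k=2]; u = -6; [i=1]; u = -6; [k=0]; u = -8; [k=1]; u = -10; [k=2]; u = -12; [i=2]; u = -12; [k=0]; u = -14; [k=1]; u = -16; [k=2]; u = -18; v = 0; [i=2]; v = 1; [i=3]; v = 1; [i=4]; v = 1; [i=5]; v = 1; [i=6]; v = 1; [i=7]; v = 1; [i=8]; v = 1; [i=9]; v = 1; u = -36; return -32; both end at -32.
An exhaustive pass over the 64 declared inputs shows identical outputs.
verdict: equivalent


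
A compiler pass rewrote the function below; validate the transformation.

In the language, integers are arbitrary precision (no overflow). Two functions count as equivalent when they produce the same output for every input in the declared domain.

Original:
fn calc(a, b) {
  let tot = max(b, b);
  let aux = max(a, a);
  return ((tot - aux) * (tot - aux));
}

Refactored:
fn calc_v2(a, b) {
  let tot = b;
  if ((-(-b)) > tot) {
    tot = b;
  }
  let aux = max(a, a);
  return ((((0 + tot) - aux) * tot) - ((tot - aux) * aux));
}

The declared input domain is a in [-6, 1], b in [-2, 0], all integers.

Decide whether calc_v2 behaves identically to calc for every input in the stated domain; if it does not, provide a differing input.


Although min/max/abs usage differs, plus arithmetic usage differs, plus branching structure differs, plus comparison usage differs, plus statement counts differ, plus constant usage differs, 24/24 inputs agree.
verdict: equivalent


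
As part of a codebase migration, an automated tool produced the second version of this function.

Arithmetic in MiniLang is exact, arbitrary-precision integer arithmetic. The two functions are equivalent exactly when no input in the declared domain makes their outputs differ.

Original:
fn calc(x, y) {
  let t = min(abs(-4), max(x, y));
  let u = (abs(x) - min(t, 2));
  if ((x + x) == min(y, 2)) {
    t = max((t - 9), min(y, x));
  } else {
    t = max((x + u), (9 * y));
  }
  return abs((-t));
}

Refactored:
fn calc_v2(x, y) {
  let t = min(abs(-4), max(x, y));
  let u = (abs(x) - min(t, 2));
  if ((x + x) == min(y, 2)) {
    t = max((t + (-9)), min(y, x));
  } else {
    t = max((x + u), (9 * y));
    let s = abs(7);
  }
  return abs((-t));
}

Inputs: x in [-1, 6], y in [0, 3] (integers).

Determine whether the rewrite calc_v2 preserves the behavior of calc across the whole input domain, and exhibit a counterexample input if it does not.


Equivalent. A substantive addition is an assignment to `s` whose value nothing reads; no result depends on it.
Across all 32 domain points the two functions coincide.
One worked example (x=5, y=3) — calc: t becomes 4; next u becomes 3; next ((x + x) == min(y, 2)) evaluates to false; next t becomes 27; next final value 27; calc_v2: t becomes 4; next u becomes 3; next ((x + x) == min(y, 2)) evaluates to false; next t becomes 27; next s becomes 7; next final value 27; agreement on 27.
verdict: equivalent


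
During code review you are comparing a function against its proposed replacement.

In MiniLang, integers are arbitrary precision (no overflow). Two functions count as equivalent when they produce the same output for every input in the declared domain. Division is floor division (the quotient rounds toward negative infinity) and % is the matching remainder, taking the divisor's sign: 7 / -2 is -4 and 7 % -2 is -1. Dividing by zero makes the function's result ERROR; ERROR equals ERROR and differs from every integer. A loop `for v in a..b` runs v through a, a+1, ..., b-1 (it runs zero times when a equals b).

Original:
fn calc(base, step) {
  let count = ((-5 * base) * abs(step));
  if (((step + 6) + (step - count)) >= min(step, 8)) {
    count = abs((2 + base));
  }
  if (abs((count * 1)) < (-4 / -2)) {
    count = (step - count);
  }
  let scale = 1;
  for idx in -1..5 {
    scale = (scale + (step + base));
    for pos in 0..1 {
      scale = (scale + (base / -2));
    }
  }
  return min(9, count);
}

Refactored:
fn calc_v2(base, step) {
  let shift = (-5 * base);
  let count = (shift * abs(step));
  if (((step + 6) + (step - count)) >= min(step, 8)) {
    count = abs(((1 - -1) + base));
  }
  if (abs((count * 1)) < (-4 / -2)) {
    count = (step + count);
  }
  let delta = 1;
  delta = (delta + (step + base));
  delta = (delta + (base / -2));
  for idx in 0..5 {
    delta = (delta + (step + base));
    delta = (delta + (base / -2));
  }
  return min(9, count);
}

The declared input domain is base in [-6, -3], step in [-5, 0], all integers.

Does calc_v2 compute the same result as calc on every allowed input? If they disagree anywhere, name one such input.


The rewrite breaks on base=-3, step=0, where the results are -1 and 1.
calc: count := 0 | (((step + 6) + (step - count)) >= min(step, 8)): true | count := 1 | (abs((count * 1)) < (-4 / -2)): true | count := -1 | scale := 1 | iter idx=-1: | scale := -2 | iter pos=0: | scale := -1 | iter idx=0: | scale := -4 | iter pos=0: | scale := -3 | iter idx=1: | scale := -6 | iter pos=0: | scale := -5 | iter idx=2: | scale := -8 | iter pos=0: | scale := -7 | iter idx=3: | scale := -10 | iter pos=0: | scale := -9 | iter idx=4: | scale := -12 | iter pos=0: | scale := -11 | result -1
calc_v2: shift := 15 | count := 0 | (((step + 6) + (step - count)) >= min(step, 8)): true | count := 1 | (abs((count * 1)) < (-4 / -2)): true | count := 1 | delta := 1 | delta := -2 | delta := -1 | iter idx=0: | delta := -4 | delta := -3 | iter idx=1: | delta := -6 | delta := -5 | iter idx=2: | delta := -8 | delta := -7 | iter idx=3: | delta := -10 | delta := -9 | iter idx=4: | delta := -12 | delta := -11 | result 1
verdict: not equivalent; witness: base=-3, step=0


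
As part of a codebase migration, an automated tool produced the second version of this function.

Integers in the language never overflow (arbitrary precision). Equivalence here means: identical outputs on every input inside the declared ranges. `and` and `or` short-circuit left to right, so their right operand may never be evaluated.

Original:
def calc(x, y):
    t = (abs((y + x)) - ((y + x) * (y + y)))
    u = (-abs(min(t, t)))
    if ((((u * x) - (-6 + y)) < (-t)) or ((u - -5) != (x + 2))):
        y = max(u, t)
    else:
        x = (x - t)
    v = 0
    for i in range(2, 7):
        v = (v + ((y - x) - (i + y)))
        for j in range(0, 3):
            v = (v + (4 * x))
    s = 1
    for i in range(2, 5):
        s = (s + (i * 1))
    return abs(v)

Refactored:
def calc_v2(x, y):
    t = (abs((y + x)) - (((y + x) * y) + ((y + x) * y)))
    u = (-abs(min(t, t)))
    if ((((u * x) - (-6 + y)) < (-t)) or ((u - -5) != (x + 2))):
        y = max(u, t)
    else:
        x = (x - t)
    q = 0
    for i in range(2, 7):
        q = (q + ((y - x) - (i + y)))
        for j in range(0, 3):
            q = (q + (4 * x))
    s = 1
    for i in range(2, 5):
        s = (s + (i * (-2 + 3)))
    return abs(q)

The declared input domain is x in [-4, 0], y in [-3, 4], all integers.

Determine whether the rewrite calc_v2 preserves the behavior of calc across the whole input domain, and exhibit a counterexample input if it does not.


The two are interchangeable: local variable names differ, plus arithmetic usage differs, plus constant usage differs, and every declared input agrees.
As a probe, take x=-3, y=-2: calc runs t := -15 | u := -15 | ((((u * x) - (-6 + y)) < (-t)) or ((u - -5) != (x + 2))): true | y := -15 | v := 0 | iter i=2: | v := 1 | iter j=0: | v := -11 | iter j=1: | v := -23 | iter j=2: | v := -35 | iter i=3: | v := -35 | iter j=0: | v := -47 | iter j=1: | v := -59 | iter j=2: | v := -71 | iter i=4: | v := -72 | iter j=0: | v := -84 | iter j=1: | v := -96 | iter j=2: | v := -108 | iter i=5: | v := -110 | iter j=0: | v := -122 | iter j=1: | v := -134 | iter j=2: | v := -146 | iter i=6: | v := -149 | iter j=0: | v := -161 | iter j=1: | v := -173 | iter j=2: | v := -185 | s := 1 | iter i=2: | s := 3 | iter i=3: | s := 6 | iter i=4: | s := 10 | result 185; calc_v2 runs t := -15 | u := -15 | ((((u * x) - (-6 + y)) < (-t)) or ((u - -5) != (x + 2))): true | y := -15 | q := 0 | iter i=2: | q := 1 | iter j=0: | q := -11 | iter j=1: | q := -23 | iter j=2: | q := -35 | iter i=3: | q := -35 | iter j=0: | q := -47 | iter j=1: | q := -59 | iter j=2: | q := -71 | iter i=4: | q := -72 | iter j=0: | q := -84 | iter j=1: | q := -96 | iter j=2: | q := -108 | iter i=5: | q := -110 | iter j=0: | q := -122 | iter j=1: | q := -134 | iter j=2: | q := -146 | iter i=6: | q := -149 | iter j=0: | q := -161 | iter j=1: | q := -173 | iter j=2: | q := -185 | s := 1 | iter i=2: | s := 3 | iter i=3: | s := 6 | iter i=4: | s := 10 | result 185; both end at 185.
Across all 40 domain points the two functions coincide.
verdict: equivalent


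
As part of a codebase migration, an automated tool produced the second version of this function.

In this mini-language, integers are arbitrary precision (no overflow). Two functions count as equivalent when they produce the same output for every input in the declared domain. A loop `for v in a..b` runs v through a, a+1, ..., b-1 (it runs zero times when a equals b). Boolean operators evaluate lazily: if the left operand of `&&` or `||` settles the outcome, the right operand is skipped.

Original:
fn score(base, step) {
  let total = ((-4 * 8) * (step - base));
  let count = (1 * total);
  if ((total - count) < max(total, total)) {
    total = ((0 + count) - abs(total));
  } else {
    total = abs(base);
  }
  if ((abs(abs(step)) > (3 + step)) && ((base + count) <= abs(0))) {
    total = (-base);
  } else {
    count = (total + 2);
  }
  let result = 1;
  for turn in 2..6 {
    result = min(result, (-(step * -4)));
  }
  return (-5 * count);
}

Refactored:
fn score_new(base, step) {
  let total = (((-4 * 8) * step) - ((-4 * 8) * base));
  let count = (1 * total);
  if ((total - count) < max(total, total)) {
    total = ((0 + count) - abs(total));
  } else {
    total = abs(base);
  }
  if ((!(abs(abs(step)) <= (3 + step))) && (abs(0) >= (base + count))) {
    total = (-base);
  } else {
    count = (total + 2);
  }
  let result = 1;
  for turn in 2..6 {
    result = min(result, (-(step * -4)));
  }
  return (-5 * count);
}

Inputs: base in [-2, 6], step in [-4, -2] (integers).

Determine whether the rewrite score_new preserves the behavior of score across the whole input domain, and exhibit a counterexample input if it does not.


This is a faithful refactor — constant usage differs; and arithmetic usage differs; and comparison usage differs; and boolean connective usage differs, but the computed results match everywhere.
As a probe, take base=3, step=-4: score runs total becomes 224; next count becomes 224; next ((total - count) < max(total, total)) evaluates to true; next total becomes 0; next ((abs(abs(step)) > (3 + step)) && ((base + count) <= abs(0))) evaluates to false; next count becomes 2; next result becomes 1; next at turn=2:; next result becomes -16; next at turn=3:; next result becomes -16; next at turn=4:; next result becomes -16; next at turn=5:; next result becomes -16; next final value -10; score_new runs total becomes 224; next count becomes 224; next ((total - count) < max(total, total)) evaluates to true; next total becomes 0; next ((!(abs(abs(step)) <= (3 + step))) && (abs(0) >= (base + count))) evaluates to false; next count becomes 2; next result becomes 1; next at turn=2:; next result becomes -16; next at turn=3:; next result becomes -16; next at turn=4:; next result becomes -16; next at turn=5:; next result becomes -16; next final value -10; both end at -10.
Checked all 27 inputs in the declared domain: the outputs agree on every one.
verdict: equivalent
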